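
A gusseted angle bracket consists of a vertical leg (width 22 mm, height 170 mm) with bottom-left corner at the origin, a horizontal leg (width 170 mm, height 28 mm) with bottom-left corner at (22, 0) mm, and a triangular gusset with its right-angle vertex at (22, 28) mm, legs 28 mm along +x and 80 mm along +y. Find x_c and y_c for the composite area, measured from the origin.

vertical leg: A = 22 × 170 = 3740.00, centroid at (11.00, 85.00).
horizontal leg: A = 170 × 28 = 4760.00, centroid at (107.00, 14.00).
gusset: A = ½·28·80 = 1120.00, centroid at (31.33, 54.67).
ΣA = 9620.00 mm², ΣAx_c = 585553.33 mm³, ΣAy_c = 445766.67 mm³.
x_c = 585553.33/9620.00 = 60.87 mm; y_c = 445766.67/9620.00 = 46.34 mm.

x_c = 60.87 mm, y_c = 46.34 mm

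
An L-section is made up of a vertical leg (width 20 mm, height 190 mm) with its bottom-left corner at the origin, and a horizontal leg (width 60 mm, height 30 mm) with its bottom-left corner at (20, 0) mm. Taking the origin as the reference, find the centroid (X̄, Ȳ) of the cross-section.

Part | A | x̄ᵢ | ȳᵢ | A·x̄ᵢ | A·ȳᵢ
vertical leg | 3800.00 | 10.00 | 95.00 | 38000.00 | 361000.00
horizontal leg | 1800.00 | 50.00 | 15.00 | 90000.00 | 27000.00
Σ | 5600.00 |  |  | 128000.00 | 388000.00
X̄ = 128000.00 / 5600.00 = 22.86 mm
Ȳ = 388000.00 / 5600.00 = 69.29 mm

X̄ = 22.86 mm, Ȳ = 69.29 mm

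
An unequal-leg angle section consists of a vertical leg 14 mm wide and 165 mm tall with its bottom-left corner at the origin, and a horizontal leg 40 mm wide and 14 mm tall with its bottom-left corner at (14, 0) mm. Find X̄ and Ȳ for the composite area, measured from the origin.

X̄ = 12.27 mm, Ȳ = 67.77 mm

Part | A | x̄ᵢ | ȳᵢ | A·x̄ᵢ | A·ȳᵢ
vertical leg | 2310.00 | 7.00 | 82.50 | 16170.00 | 190575.00
horizontal leg | 560.00 | 34.00 | 7.00 | 19040.00 | 3920.00
Σ | 2870.00 |  |  | 35210.00 | 194495.00
X̄ = 35210.00 / 2870.00 = 12.27 mm
Ȳ = 194495.00 / 2870.00 = 67.77 mm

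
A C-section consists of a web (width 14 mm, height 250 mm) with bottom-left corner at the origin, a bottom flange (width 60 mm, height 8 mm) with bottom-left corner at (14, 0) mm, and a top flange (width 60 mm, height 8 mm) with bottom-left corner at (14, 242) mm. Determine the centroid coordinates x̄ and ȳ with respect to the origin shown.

Part | A | x̄ᵢ | ȳᵢ | A·x̄ᵢ | A·ȳᵢ
web | 3500.00 | 7.00 | 125.00 | 24500.00 | 437500.00
bottom flange | 480.00 | 44.00 | 4.00 | 21120.00 | 1920.00
top flange | 480.00 | 44.00 | 246.00 | 21120.00 | 118080.00
Σ | 4460.00 |  |  | 66740.00 | 557500.00
x̄ = 66740.00 / 4460.00 = 14.96 mm
ȳ = 557500.00 / 4460.00 = 125.00 mm

x̄ = 14.96 mm, ȳ = 125.00 mm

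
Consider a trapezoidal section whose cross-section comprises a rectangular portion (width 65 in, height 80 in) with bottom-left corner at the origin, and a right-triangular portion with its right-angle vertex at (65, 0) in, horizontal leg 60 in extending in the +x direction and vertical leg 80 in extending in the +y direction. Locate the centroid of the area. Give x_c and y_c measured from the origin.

x_c = 49.08 in, y_c = 35.79 in

rectangular portion: A = 65 × 80 = 5200.00, centroid at (32.50, 40.00).
triangular portion: A = ½·60·80 = 2400.00, centroid at (85.00, 26.67).
ΣA = 7600.00 in², ΣAx_c = 373000.00 in³, ΣAy_c = 272000.00 in³.
x_c = 373000.00/7600.00 = 49.08 in; y_c = 272000.00/7600.00 = 35.79 in.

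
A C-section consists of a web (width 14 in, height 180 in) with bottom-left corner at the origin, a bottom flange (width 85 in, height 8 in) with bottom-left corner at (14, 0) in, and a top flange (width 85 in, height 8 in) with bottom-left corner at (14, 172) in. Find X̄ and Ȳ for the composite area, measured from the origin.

web: A = 14 × 180 = 2520.00, centroid at (7.00, 90.00).
bottom flange: A = 85 × 8 = 680.00, centroid at (56.50, 4.00).
top flange: A = 85 × 8 = 680.00, centroid at (56.50, 176.00).
ΣA = 3880.00 in², ΣAX̄ = 94480.00 in³, ΣAȲ = 349200.00 in³.
X̄ = 94480.00/3880.00 = 24.35 in; Ȳ = 349200.00/3880.00 = 90.00 in.

X̄ = 24.35 in, Ȳ = 90.00 in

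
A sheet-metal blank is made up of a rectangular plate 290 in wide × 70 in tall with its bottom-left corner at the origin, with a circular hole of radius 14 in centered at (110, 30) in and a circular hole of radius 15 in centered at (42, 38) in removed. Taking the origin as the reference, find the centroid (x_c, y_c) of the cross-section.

Part | A | x̄ᵢ | ȳᵢ | A·x̄ᵢ | A·ȳᵢ
plate | 20300.00 | 145.00 | 35.00 | 2943500.00 | 710500.00
hole 1 | -615.75 | 110.00 | 30.00 | -67732.74 | -18472.56
hole 2 | -706.86 | 42.00 | 38.00 | -29688.05 | -26860.62
Σ | 18977.39 |  |  | 2846079.21 | 665166.82
x_c = 2846079.21 / 18977.39 = 149.97 in
y_c = 665166.82 / 18977.39 = 35.05 in

x_c = 149.97 in, y_c = 35.05 in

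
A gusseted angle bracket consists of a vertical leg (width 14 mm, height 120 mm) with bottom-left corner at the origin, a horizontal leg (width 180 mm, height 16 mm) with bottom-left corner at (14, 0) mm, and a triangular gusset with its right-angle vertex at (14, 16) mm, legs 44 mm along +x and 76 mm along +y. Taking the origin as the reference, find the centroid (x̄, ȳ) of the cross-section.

vertical leg: A = 14 × 120 = 1680.00, centroid at (7.00, 60.00).
horizontal leg: A = 180 × 16 = 2880.00, centroid at (104.00, 8.00).
gusset: A = ½·44·76 = 1672.00, centroid at (28.67, 41.33).
ΣA = 6232.00 mm²
ΣAx̄ = (1680.00)(7.00) + (2880.00)(104.00) + (1672.00)(28.67) = 359210.67 mm³
ΣAȳ = (1680.00)(60.00) + (2880.00)(8.00) + (1672.00)(41.33) = 192949.33 mm³
x̄ = 359210.67 / 6232.00 = 57.64 mm
ȳ = 192949.33 / 6232.00 = 30.96 mm

x̄ = 57.64 mm, ȳ = 30.96 mm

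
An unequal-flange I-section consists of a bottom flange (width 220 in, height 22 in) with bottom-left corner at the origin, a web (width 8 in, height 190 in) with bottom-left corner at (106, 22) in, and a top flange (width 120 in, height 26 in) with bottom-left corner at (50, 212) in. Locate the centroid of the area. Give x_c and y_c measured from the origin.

x_c = 110.00 in, y_c = 98.43 in

bottom flange: A = 220 × 22 = 4840.00, centroid at (110.00, 11.00).
web: A = 8 × 190 = 1520.00, centroid at (110.00, 117.00).
top flange: A = 120 × 26 = 3120.00, centroid at (110.00, 225.00).
ΣA = 9480.00 in², ΣAx_c = 1042800.00 in³, ΣAy_c = 933080.00 in³.
x_c = 1042800.00/9480.00 = 110.00 in; y_c = 933080.00/9480.00 = 98.43 in.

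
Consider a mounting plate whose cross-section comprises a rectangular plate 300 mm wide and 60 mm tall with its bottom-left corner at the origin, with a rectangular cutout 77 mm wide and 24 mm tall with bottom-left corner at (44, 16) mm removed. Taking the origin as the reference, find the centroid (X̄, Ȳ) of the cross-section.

X̄ = 157.72 mm, Ȳ = 30.23 mm

plate: A = 300 × 60 = 18000.00, centroid at (150.00, 30.00).
hole: A = −(77 × 24) = -1848.00, centroid at (82.50, 28.00).
ΣA = 16152.00 mm², ΣAX̄ = 2547540.00 mm³, ΣAȲ = 488256.00 mm³.
X̄ = 2547540.00/16152.00 = 157.72 mm; Ȳ = 488256.00/16152.00 = 30.23 mm.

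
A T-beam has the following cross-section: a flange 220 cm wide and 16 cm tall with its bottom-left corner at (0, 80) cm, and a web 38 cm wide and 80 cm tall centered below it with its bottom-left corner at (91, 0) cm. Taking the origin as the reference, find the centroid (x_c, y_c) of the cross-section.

Part | A | x̄ᵢ | ȳᵢ | A·x̄ᵢ | A·ȳᵢ
web | 3040.00 | 110.00 | 40.00 | 334400.00 | 121600.00
flange | 3520.00 | 110.00 | 88.00 | 387200.00 | 309760.00
Σ | 6560.00 |  |  | 721600.00 | 431360.00
x_c = 721600.00 / 6560.00 = 110.00 cm
y_c = 431360.00 / 6560.00 = 65.76 cm

x_c = 110.00 cm, y_c = 65.76 cm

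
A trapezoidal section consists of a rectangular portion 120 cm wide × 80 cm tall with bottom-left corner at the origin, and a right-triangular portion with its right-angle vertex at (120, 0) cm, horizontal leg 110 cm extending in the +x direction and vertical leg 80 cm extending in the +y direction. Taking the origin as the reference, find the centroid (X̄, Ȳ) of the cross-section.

X̄ = 90.38 cm, Ȳ = 35.81 cm

rectangular portion: A = 120 × 80 = 9600.00, centroid at (60.00, 40.00).
triangular portion: A = ½·110·80 = 4400.00, centroid at (156.67, 26.67).
ΣA = 14000.00 cm²
ΣAX̄ = (9600.00)(60.00) + (4400.00)(156.67) = 1265333.33 cm³
ΣAȲ = (9600.00)(40.00) + (4400.00)(26.67) = 501333.33 cm³
X̄ = 1265333.33 / 14000.00 = 90.38 cm
Ȳ = 501333.33 / 14000.00 = 35.81 cm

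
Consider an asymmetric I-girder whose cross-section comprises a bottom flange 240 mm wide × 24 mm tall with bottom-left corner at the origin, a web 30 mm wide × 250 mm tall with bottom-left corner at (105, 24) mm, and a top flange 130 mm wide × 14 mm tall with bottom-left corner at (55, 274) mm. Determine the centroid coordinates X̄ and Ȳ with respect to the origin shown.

X̄ = 120.00 mm, Ȳ = 112.60 mm

Part | A | x̄ᵢ | ȳᵢ | A·x̄ᵢ | A·ȳᵢ
bottom flange | 5760.00 | 120.00 | 12.00 | 691200.00 | 69120.00
web | 7500.00 | 120.00 | 149.00 | 900000.00 | 1117500.00
top flange | 1820.00 | 120.00 | 281.00 | 218400.00 | 511420.00
Σ | 15080.00 |  |  | 1809600.00 | 1698040.00
X̄ = 1809600.00 / 15080.00 = 120.00 mm
Ȳ = 1698040.00 / 15080.00 = 112.60 mm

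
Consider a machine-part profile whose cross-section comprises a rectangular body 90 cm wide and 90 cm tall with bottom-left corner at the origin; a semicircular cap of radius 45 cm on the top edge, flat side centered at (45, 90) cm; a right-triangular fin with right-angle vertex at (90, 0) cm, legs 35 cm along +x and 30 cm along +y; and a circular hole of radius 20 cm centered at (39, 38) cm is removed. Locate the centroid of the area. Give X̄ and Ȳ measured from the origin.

X̄ = 48.53 cm, Ȳ = 63.42 cm

rectangular body: A = 90 × 90 = 8100.00, centroid at (45.00, 45.00).
semicircular top: A = ½π·45² = 3180.86, centroid at (45.00, 109.10).
triangular fin: A = ½·35·30 = 525.00, centroid at (101.67, 10.00).
hole: A = −π·20² = -1256.64, centroid at (39.00, 38.00).
ΣA = 10549.23 cm², ΣAX̄ = 512004.97 cm³, ΣAȲ = 669025.42 cm³.
X̄ = 512004.97/10549.23 = 48.53 cm; Ȳ = 669025.42/10549.23 = 63.42 cm.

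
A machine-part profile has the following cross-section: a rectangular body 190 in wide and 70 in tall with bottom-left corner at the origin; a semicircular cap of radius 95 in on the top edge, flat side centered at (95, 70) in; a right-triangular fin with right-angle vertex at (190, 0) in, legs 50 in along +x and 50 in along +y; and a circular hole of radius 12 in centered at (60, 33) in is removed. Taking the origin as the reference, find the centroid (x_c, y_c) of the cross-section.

rectangular body: A = 190 × 70 = 13300.00, centroid at (95.00, 35.00).
semicircular top: A = ½π·95² = 14176.44, centroid at (95.00, 110.32).
triangular fin: A = ½·50·50 = 1250.00, centroid at (206.67, 16.67).
hole: A = −π·12² = -452.39, centroid at (60.00, 33.00).
ΣA = 28274.05 in²
ΣAx_c = (13300.00)(95.00) + (14176.44)(95.00) + (1250.00)(206.67) + (-452.39)(60.00) = 2841451.47 in³
ΣAy_c = (13300.00)(35.00) + (14176.44)(110.32) + (1250.00)(16.67) + (-452.39)(33.00) = 2035338.40 in³
x_c = 2841451.47 / 28274.05 = 100.50 in
y_c = 2035338.40 / 28274.05 = 71.99 in

x_c = 100.50 in, y_c = 71.99 in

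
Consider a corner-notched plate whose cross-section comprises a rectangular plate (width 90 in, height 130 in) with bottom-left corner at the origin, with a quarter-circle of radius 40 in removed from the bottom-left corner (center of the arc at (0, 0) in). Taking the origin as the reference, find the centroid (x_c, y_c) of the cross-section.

Part | A | x̄ᵢ | ȳᵢ | A·x̄ᵢ | A·ȳᵢ
plate | 11700.00 | 45.00 | 65.00 | 526500.00 | 760500.00
removed quarter-circle | -1256.64 | 16.98 | 16.98 | -21333.33 | -21333.33
Σ | 10443.36 |  |  | 505166.67 | 739166.67
x_c = 505166.67 / 10443.36 = 48.37 in
y_c = 739166.67 / 10443.36 = 70.78 in

x_c = 48.37 in, y_c = 70.78 in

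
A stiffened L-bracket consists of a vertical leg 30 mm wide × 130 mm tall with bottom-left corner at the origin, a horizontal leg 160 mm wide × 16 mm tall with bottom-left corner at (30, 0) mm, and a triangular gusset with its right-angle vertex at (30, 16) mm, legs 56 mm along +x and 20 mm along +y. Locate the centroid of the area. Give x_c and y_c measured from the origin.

x_c = 52.33 mm, y_c = 40.84 mm

vertical leg: A = 30 × 130 = 3900.00, centroid at (15.00, 65.00).
horizontal leg: A = 160 × 16 = 2560.00, centroid at (110.00, 8.00).
gusset: A = ½·56·20 = 560.00, centroid at (48.67, 22.67).
ΣA = 7020.00 mm², ΣAx_c = 367353.33 mm³, ΣAy_c = 286673.33 mm³.
x_c = 367353.33/7020.00 = 52.33 mm; y_c = 286673.33/7020.00 = 40.84 mm.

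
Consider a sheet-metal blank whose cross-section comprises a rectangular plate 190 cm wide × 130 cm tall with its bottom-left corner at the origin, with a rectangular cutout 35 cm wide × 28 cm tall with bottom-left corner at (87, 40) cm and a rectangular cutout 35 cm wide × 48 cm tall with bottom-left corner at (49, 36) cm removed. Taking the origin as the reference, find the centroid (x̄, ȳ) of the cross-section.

Part | A | x̄ᵢ | ȳᵢ | A·x̄ᵢ | A·ȳᵢ
plate | 24700.00 | 95.00 | 65.00 | 2346500.00 | 1605500.00
hole 1 | -980.00 | 104.50 | 54.00 | -102410.00 | -52920.00
hole 2 | -1680.00 | 66.50 | 60.00 | -111720.00 | -100800.00
Σ | 22040.00 |  |  | 2132370.00 | 1451780.00
x̄ = 2132370.00 / 22040.00 = 96.75 cm
ȳ = 1451780.00 / 22040.00 = 65.87 cm

x̄ = 96.75 cm, ȳ = 65.87 cm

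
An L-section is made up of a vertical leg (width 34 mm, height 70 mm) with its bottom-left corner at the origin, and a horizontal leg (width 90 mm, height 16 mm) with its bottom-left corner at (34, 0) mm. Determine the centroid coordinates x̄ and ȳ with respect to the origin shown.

Part | A | x̄ᵢ | ȳᵢ | A·x̄ᵢ | A·ȳᵢ
vertical leg | 2380.00 | 17.00 | 35.00 | 40460.00 | 83300.00
horizontal leg | 1440.00 | 79.00 | 8.00 | 113760.00 | 11520.00
Σ | 3820.00 |  |  | 154220.00 | 94820.00
x̄ = 154220.00 / 3820.00 = 40.37 mm
ȳ = 94820.00 / 3820.00 = 24.82 mm

x̄ = 40.37 mm, ȳ = 24.82 mm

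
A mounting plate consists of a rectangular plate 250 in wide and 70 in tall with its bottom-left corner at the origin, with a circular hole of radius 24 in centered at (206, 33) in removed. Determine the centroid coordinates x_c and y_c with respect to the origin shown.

Part | A | x̄ᵢ | ȳᵢ | A·x̄ᵢ | A·ȳᵢ
plate | 17500.00 | 125.00 | 35.00 | 2187500.00 | 612500.00
hole | -1809.56 | 206.00 | 33.00 | -372768.82 | -59715.39
Σ | 15690.44 |  |  | 1814731.18 | 552784.61
x_c = 1814731.18 / 15690.44 = 115.66 in
y_c = 552784.61 / 15690.44 = 35.23 in

x_c = 115.66 in, y_c = 35.23 in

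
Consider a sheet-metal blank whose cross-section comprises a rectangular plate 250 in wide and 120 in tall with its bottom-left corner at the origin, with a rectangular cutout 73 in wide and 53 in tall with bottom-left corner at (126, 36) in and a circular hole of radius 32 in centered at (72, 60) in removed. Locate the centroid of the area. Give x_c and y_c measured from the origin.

Part | A | x̄ᵢ | ȳᵢ | A·x̄ᵢ | A·ȳᵢ
plate | 30000.00 | 125.00 | 60.00 | 3750000.00 | 1800000.00
hole 1 | -3869.00 | 162.50 | 62.50 | -628712.50 | -241812.50
hole 2 | -3216.99 | 72.00 | 60.00 | -231623.34 | -193019.45
Σ | 22914.01 |  |  | 2889664.16 | 1365168.05
x_c = 2889664.16 / 22914.01 = 126.11 in
y_c = 1365168.05 / 22914.01 = 59.58 in

x_c = 126.11 in, y_c = 59.58 in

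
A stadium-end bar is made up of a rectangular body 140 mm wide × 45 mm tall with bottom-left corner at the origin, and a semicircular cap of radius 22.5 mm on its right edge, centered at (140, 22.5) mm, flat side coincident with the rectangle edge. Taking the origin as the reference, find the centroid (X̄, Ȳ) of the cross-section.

X̄ = 78.92 mm, Ȳ = 22.50 mm

rectangular body: A = 140 × 45 = 6300.00, centroid at (70.00, 22.50).
semicircular end: A = ½π·22.5² = 795.22, centroid at (149.55, 22.50).
ΣA = 7095.22 mm²
ΣAX̄ = (6300.00)(70.00) + (795.22)(149.55) = 559923.94 mm³
ΣAȲ = (6300.00)(22.50) + (795.22)(22.50) = 159642.35 mm³
X̄ = 559923.94 / 7095.22 = 78.92 mm
Ȳ = 159642.35 / 7095.22 = 22.50 mm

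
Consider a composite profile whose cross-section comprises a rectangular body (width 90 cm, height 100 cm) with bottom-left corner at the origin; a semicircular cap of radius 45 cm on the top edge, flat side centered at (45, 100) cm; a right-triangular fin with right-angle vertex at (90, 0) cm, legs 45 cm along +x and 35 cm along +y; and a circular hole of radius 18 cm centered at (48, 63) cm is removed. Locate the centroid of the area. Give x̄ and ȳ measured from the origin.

x̄ = 48.70 cm, ȳ = 64.76 cm

Part | A | x̄ᵢ | ȳᵢ | A·x̄ᵢ | A·ȳᵢ
rectangular body | 9000.00 | 45.00 | 50.00 | 405000.00 | 450000.00
semicircular top | 3180.86 | 45.00 | 119.10 | 143138.82 | 378836.26
triangular fin | 787.50 | 105.00 | 11.67 | 82687.50 | 9187.50
hole | -1017.88 | 48.00 | 63.00 | -48858.05 | -64126.19
Σ | 11950.49 |  |  | 581968.27 | 773897.57
x̄ = 581968.27 / 11950.49 = 48.70 cm
ȳ = 773897.57 / 11950.49 = 64.76 cm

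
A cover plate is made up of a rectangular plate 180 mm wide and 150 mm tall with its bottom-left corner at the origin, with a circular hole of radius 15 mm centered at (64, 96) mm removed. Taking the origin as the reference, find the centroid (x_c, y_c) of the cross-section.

x_c = 90.70 mm, y_c = 74.44 mm

Part | A | x̄ᵢ | ȳᵢ | A·x̄ᵢ | A·ȳᵢ
plate | 27000.00 | 90.00 | 75.00 | 2430000.00 | 2025000.00
hole | -706.86 | 64.00 | 96.00 | -45238.93 | -67858.40
Σ | 26293.14 |  |  | 2384761.07 | 1957141.60
x_c = 2384761.07 / 26293.14 = 90.70 mm
y_c = 1957141.60 / 26293.14 = 74.44 mm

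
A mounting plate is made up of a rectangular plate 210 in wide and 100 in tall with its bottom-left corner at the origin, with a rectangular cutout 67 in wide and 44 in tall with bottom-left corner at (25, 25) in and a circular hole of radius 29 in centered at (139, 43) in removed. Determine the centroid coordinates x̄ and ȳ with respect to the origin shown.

Part | A | x̄ᵢ | ȳᵢ | A·x̄ᵢ | A·ȳᵢ
plate | 21000.00 | 105.00 | 50.00 | 2205000.00 | 1050000.00
hole 1 | -2948.00 | 58.50 | 47.00 | -172458.00 | -138556.00
hole 2 | -2642.08 | 139.00 | 43.00 | -367249.04 | -113609.42
Σ | 15409.92 |  |  | 1665292.96 | 797834.58
x̄ = 1665292.96 / 15409.92 = 108.07 in
ȳ = 797834.58 / 15409.92 = 51.77 in

x̄ = 108.07 in, ȳ = 51.77 in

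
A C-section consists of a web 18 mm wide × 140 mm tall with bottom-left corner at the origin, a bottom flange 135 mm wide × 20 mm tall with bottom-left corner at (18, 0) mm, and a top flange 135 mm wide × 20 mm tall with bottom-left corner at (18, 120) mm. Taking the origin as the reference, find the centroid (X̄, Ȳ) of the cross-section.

X̄ = 61.16 mm, Ȳ = 70.00 mm

web: A = 18 × 140 = 2520.00, centroid at (9.00, 70.00).
bottom flange: A = 135 × 20 = 2700.00, centroid at (85.50, 10.00).
top flange: A = 135 × 20 = 2700.00, centroid at (85.50, 130.00).
ΣA = 7920.00 mm²
ΣAX̄ = (2520.00)(9.00) + (2700.00)(85.50) + (2700.00)(85.50) = 484380.00 mm³
ΣAȲ = (2520.00)(70.00) + (2700.00)(10.00) + (2700.00)(130.00) = 554400.00 mm³
X̄ = 484380.00 / 7920.00 = 61.16 mm
Ȳ = 554400.00 / 7920.00 = 70.00 mm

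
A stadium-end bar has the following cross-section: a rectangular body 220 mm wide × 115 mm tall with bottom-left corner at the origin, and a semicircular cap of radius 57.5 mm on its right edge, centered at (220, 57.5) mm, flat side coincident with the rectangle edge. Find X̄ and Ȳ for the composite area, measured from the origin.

X̄ = 132.89 mm, Ȳ = 57.50 mm

rectangular body: A = 220 × 115 = 25300.00, centroid at (110.00, 57.50).
semicircular end: A = ½π·57.5² = 5193.45, centroid at (244.40, 57.50).
ΣA = 30493.45 mm², ΣAX̄ = 4052297.56 mm³, ΣAȲ = 1753373.11 mm³.
X̄ = 4052297.56/30493.45 = 132.89 mm; Ȳ = 1753373.11/30493.45 = 57.50 mm.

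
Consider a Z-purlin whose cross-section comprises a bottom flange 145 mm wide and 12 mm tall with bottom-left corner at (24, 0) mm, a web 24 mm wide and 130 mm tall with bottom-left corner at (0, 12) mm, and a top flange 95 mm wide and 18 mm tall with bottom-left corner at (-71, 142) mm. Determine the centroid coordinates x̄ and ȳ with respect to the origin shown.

x̄ = 25.14 mm, ȳ = 77.46 mm

bottom flange: A = 145 × 12 = 1740.00, centroid at (96.50, 6.00).
web: A = 24 × 130 = 3120.00, centroid at (12.00, 77.00).
top flange: A = 95 × 18 = 1710.00, centroid at (-23.50, 151.00).
ΣA = 6570.00 mm²
ΣAx̄ = (1740.00)(96.50) + (3120.00)(12.00) + (1710.00)(-23.50) = 165165.00 mm³
ΣAȳ = (1740.00)(6.00) + (3120.00)(77.00) + (1710.00)(151.00) = 508890.00 mm³
x̄ = 165165.00 / 6570.00 = 25.14 mm
ȳ = 508890.00 / 6570.00 = 77.46 mm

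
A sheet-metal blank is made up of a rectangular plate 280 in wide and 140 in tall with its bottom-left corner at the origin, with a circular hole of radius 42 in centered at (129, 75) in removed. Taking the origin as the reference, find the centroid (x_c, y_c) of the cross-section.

Part | A | x̄ᵢ | ȳᵢ | A·x̄ᵢ | A·ȳᵢ
plate | 39200.00 | 140.00 | 70.00 | 5488000.00 | 2744000.00
hole | -5541.77 | 129.00 | 75.00 | -714888.26 | -415632.71
Σ | 33658.23 |  |  | 4773111.74 | 2328367.29
x_c = 4773111.74 / 33658.23 = 141.81 in
y_c = 2328367.29 / 33658.23 = 69.18 in

x_c = 141.81 in, y_c = 69.18 in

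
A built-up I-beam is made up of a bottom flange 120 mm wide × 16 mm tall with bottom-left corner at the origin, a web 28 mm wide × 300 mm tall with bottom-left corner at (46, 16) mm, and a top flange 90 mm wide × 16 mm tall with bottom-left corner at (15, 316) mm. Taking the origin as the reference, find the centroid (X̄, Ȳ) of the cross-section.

Part | A | x̄ᵢ | ȳᵢ | A·x̄ᵢ | A·ȳᵢ
bottom flange | 1920.00 | 60.00 | 8.00 | 115200.00 | 15360.00
web | 8400.00 | 60.00 | 166.00 | 504000.00 | 1394400.00
top flange | 1440.00 | 60.00 | 324.00 | 86400.00 | 466560.00
Σ | 11760.00 |  |  | 705600.00 | 1876320.00
X̄ = 705600.00 / 11760.00 = 60.00 mm
Ȳ = 1876320.00 / 11760.00 = 159.55 mm

X̄ = 60.00 mm, Ȳ = 159.55 mm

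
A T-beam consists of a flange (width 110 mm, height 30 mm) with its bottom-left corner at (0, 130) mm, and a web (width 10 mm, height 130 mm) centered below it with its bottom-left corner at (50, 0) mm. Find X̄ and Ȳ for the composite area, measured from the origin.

X̄ = 55.00 mm, Ȳ = 122.39 mm

web: A = 10 × 130 = 1300.00, centroid at (55.00, 65.00).
flange: A = 110 × 30 = 3300.00, centroid at (55.00, 145.00).
ΣA = 4600.00 mm²
ΣAX̄ = (1300.00)(55.00) + (3300.00)(55.00) = 253000.00 mm³
ΣAȲ = (1300.00)(65.00) + (3300.00)(145.00) = 563000.00 mm³
X̄ = 253000.00 / 4600.00 = 55.00 mm
Ȳ = 563000.00 / 4600.00 = 122.39 mm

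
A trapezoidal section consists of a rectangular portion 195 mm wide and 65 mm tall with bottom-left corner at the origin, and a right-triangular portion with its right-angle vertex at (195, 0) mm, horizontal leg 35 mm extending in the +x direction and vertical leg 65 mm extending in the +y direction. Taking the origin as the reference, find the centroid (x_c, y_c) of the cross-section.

Part | A | x̄ᵢ | ȳᵢ | A·x̄ᵢ | A·ȳᵢ
rectangular portion | 12675.00 | 97.50 | 32.50 | 1235812.50 | 411937.50
triangular portion | 1137.50 | 206.67 | 21.67 | 235083.33 | 24645.83
Σ | 13812.50 |  |  | 1470895.83 | 436583.33
x_c = 1470895.83 / 13812.50 = 106.49 mm
y_c = 436583.33 / 13812.50 = 31.61 mm

x_c = 106.49 mm, y_c = 31.61 mm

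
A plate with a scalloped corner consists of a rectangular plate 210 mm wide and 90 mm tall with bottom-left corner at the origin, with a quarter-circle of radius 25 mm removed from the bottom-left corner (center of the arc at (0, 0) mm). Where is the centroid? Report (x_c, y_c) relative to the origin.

plate: A = 210 × 90 = 18900.00, centroid at (105.00, 45.00).
removed quarter-circle: A = −¼π·25² = -490.87, centroid at (10.61, 10.61).
ΣA = 18409.13 mm², ΣAx_c = 1979291.67 mm³, ΣAy_c = 845291.67 mm³.
x_c = 1979291.67/18409.13 = 107.52 mm; y_c = 845291.67/18409.13 = 45.92 mm.

x_c = 107.52 mm, y_c = 45.92 mm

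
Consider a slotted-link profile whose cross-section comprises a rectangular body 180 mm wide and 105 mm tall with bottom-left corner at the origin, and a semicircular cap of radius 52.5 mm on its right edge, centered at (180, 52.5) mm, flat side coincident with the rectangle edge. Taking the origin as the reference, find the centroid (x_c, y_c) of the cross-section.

rectangular body: A = 180 × 105 = 18900.00, centroid at (90.00, 52.50).
semicircular end: A = ½π·52.5² = 4329.51, centroid at (202.28, 52.50).
ΣA = 23229.51 mm²
ΣAx_c = (18900.00)(90.00) + (4329.51)(202.28) = 2576780.08 mm³
ΣAy_c = (18900.00)(52.50) + (4329.51)(52.50) = 1219549.14 mm³
x_c = 2576780.08 / 23229.51 = 110.93 mm
y_c = 1219549.14 / 23229.51 = 52.50 mm

x_c = 110.93 mm, y_c = 52.50 mm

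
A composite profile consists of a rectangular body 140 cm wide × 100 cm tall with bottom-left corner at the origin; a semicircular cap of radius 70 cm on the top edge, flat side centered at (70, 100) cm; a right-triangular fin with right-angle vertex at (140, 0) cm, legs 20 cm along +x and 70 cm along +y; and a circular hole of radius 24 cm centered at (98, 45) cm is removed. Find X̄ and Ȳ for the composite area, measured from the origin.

rectangular body: A = 140 × 100 = 14000.00, centroid at (70.00, 50.00).
semicircular top: A = ½π·70² = 7696.90, centroid at (70.00, 129.71).
triangular fin: A = ½·20·70 = 700.00, centroid at (146.67, 23.33).
hole: A = −π·24² = -1809.56, centroid at (98.00, 45.00).
ΣA = 20587.34 cm²
ΣAX̄ = (14000.00)(70.00) + (7696.90)(70.00) + (700.00)(146.67) + (-1809.56)(98.00) = 1444113.18 cm³
ΣAȲ = (14000.00)(50.00) + (7696.90)(129.71) + (700.00)(23.33) + (-1809.56)(45.00) = 1633260.12 cm³
X̄ = 1444113.18 / 20587.34 = 70.15 cm
Ȳ = 1633260.12 / 20587.34 = 79.33 cm

X̄ = 70.15 cm, Ȳ = 79.33 cm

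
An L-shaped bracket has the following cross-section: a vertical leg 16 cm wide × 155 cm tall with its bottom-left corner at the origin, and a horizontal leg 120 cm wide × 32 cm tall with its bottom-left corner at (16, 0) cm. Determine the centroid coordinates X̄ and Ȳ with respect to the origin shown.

vertical leg: A = 16 × 155 = 2480.00, centroid at (8.00, 77.50).
horizontal leg: A = 120 × 32 = 3840.00, centroid at (76.00, 16.00).
ΣA = 6320.00 cm²
ΣAX̄ = (2480.00)(8.00) + (3840.00)(76.00) = 311680.00 cm³
ΣAȲ = (2480.00)(77.50) + (3840.00)(16.00) = 253640.00 cm³
X̄ = 311680.00 / 6320.00 = 49.32 cm
Ȳ = 253640.00 / 6320.00 = 40.13 cm

X̄ = 49.32 cm, Ȳ = 40.13 cm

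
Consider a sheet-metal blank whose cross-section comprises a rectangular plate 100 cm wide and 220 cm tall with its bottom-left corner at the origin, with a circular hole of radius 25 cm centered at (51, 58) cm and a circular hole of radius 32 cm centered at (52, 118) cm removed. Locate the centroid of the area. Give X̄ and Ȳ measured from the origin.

Part | A | x̄ᵢ | ȳᵢ | A·x̄ᵢ | A·ȳᵢ
plate | 22000.00 | 50.00 | 110.00 | 1100000.00 | 2420000.00
hole 1 | -1963.50 | 51.00 | 58.00 | -100138.27 | -113882.73
hole 2 | -3216.99 | 52.00 | 118.00 | -167283.53 | -379604.92
Σ | 16819.51 |  |  | 832578.21 | 1926512.34
X̄ = 832578.21 / 16819.51 = 49.50 cm
Ȳ = 1926512.34 / 16819.51 = 114.54 cm

X̄ = 49.50 cm, Ȳ = 114.54 cm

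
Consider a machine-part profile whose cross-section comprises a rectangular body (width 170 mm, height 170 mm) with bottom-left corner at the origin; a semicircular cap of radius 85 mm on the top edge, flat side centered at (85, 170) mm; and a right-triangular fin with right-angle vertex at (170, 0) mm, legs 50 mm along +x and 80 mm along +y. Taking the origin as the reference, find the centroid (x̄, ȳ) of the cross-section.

x̄ = 89.81 mm, ȳ = 114.76 mm

rectangular body: A = 170 × 170 = 28900.00, centroid at (85.00, 85.00).
semicircular top: A = ½π·85² = 11349.00, centroid at (85.00, 206.08).
triangular fin: A = ½·50·80 = 2000.00, centroid at (186.67, 26.67).
ΣA = 42249.00 mm²
ΣAx̄ = (28900.00)(85.00) + (11349.00)(85.00) + (2000.00)(186.67) = 3794498.63 mm³
ΣAȳ = (28900.00)(85.00) + (11349.00)(206.08) + (2000.00)(26.67) = 4848580.59 mm³
x̄ = 3794498.63 / 42249.00 = 89.81 mm
ȳ = 4848580.59 / 42249.00 = 114.76 mm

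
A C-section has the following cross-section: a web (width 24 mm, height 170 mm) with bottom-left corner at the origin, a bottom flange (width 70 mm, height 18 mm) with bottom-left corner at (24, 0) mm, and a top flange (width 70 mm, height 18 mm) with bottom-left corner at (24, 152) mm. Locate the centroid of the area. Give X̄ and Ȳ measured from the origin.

Part | A | x̄ᵢ | ȳᵢ | A·x̄ᵢ | A·ȳᵢ
web | 4080.00 | 12.00 | 85.00 | 48960.00 | 346800.00
bottom flange | 1260.00 | 59.00 | 9.00 | 74340.00 | 11340.00
top flange | 1260.00 | 59.00 | 161.00 | 74340.00 | 202860.00
Σ | 6600.00 |  |  | 197640.00 | 561000.00
X̄ = 197640.00 / 6600.00 = 29.95 mm
Ȳ = 561000.00 / 6600.00 = 85.00 mm

X̄ = 29.95 mm, Ȳ = 85.00 mm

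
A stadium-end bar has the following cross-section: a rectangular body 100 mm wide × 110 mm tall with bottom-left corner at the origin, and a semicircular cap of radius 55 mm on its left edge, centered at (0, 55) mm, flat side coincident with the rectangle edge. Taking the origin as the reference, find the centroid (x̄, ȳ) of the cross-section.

x̄ = 27.88 mm, ȳ = 55.00 mm

Part | A | x̄ᵢ | ȳᵢ | A·x̄ᵢ | A·ȳᵢ
rectangular body | 11000.00 | 50.00 | 55.00 | 550000.00 | 605000.00
semicircular end | 4751.66 | -23.34 | 55.00 | -110916.67 | 261341.24
Σ | 15751.66 |  |  | 439083.33 | 866341.24
x̄ = 439083.33 / 15751.66 = 27.88 mm
ȳ = 866341.24 / 15751.66 = 55.00 mm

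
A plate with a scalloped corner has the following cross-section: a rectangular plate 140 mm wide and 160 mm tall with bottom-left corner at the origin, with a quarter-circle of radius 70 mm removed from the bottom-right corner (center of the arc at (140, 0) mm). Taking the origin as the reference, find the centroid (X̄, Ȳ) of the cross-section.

plate: A = 140 × 160 = 22400.00, centroid at (70.00, 80.00).
removed quarter-circle: A = −¼π·70² = -3848.45, centroid at (110.29, 29.71).
ΣA = 18551.55 mm²
ΣAX̄ = (22400.00)(70.00) + (-3848.45)(110.29) = 1143550.19 mm³
ΣAȲ = (22400.00)(80.00) + (-3848.45)(29.71) = 1677666.67 mm³
X̄ = 1143550.19 / 18551.55 = 61.64 mm
Ȳ = 1677666.67 / 18551.55 = 90.43 mm

X̄ = 61.64 mm, Ȳ = 90.43 mm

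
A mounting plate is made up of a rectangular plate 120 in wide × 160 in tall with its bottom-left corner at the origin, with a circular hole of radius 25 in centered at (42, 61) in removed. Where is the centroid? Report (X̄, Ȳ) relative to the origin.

X̄ = 62.05 in, Ȳ = 82.16 in

plate: A = 120 × 160 = 19200.00, centroid at (60.00, 80.00).
hole: A = −π·25² = -1963.50, centroid at (42.00, 61.00).
ΣA = 17236.50 in²
ΣAX̄ = (19200.00)(60.00) + (-1963.50)(42.00) = 1069533.19 in³
ΣAȲ = (19200.00)(80.00) + (-1963.50)(61.00) = 1416226.78 in³
X̄ = 1069533.19 / 17236.50 = 62.05 in
Ȳ = 1416226.78 / 17236.50 = 82.16 in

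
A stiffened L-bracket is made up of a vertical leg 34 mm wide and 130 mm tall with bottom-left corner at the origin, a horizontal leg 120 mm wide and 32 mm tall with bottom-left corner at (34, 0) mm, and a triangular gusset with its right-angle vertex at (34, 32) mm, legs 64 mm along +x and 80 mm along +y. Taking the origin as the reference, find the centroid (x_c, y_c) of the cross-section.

x_c = 53.40 mm, y_c = 46.11 mm

vertical leg: A = 34 × 130 = 4420.00, centroid at (17.00, 65.00).
horizontal leg: A = 120 × 32 = 3840.00, centroid at (94.00, 16.00).
gusset: A = ½·64·80 = 2560.00, centroid at (55.33, 58.67).
ΣA = 10820.00 mm²
ΣAx_c = (4420.00)(17.00) + (3840.00)(94.00) + (2560.00)(55.33) = 577753.33 mm³
ΣAy_c = (4420.00)(65.00) + (3840.00)(16.00) + (2560.00)(58.67) = 498926.67 mm³
x_c = 577753.33 / 10820.00 = 53.40 mm
y_c = 498926.67 / 10820.00 = 46.11 mm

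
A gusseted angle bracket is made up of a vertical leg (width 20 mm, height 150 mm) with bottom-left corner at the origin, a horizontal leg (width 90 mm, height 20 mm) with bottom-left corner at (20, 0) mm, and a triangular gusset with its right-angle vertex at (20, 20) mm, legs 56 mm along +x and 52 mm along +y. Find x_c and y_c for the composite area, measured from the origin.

x_c = 32.50 mm, y_c = 47.53 mm

Part | A | x̄ᵢ | ȳᵢ | A·x̄ᵢ | A·ȳᵢ
vertical leg | 3000.00 | 10.00 | 75.00 | 30000.00 | 225000.00
horizontal leg | 1800.00 | 65.00 | 10.00 | 117000.00 | 18000.00
gusset | 1456.00 | 38.67 | 37.33 | 56298.67 | 54357.33
Σ | 6256.00 |  |  | 203298.67 | 297357.33
x_c = 203298.67 / 6256.00 = 32.50 mm
y_c = 297357.33 / 6256.00 = 47.53 mm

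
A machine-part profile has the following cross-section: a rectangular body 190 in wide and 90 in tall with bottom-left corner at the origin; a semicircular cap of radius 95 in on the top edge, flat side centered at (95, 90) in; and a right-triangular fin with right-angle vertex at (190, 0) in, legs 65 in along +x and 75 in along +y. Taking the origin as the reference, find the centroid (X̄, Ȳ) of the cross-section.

rectangular body: A = 190 × 90 = 17100.00, centroid at (95.00, 45.00).
semicircular top: A = ½π·95² = 14176.44, centroid at (95.00, 130.32).
triangular fin: A = ½·65·75 = 2437.50, centroid at (211.67, 25.00).
ΣA = 33713.94 in²
ΣAX̄ = (17100.00)(95.00) + (14176.44)(95.00) + (2437.50)(211.67) = 3487199.00 in³
ΣAȲ = (17100.00)(45.00) + (14176.44)(130.32) + (2437.50)(25.00) = 2677900.15 in³
X̄ = 3487199.00 / 33713.94 = 103.43 in
Ȳ = 2677900.15 / 33713.94 = 79.43 in

X̄ = 103.43 in, Ȳ = 79.43 in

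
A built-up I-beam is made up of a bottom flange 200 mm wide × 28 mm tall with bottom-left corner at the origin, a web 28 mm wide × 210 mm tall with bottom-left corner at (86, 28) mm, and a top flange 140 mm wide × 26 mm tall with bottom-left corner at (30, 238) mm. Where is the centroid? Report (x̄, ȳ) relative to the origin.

bottom flange: A = 200 × 28 = 5600.00, centroid at (100.00, 14.00).
web: A = 28 × 210 = 5880.00, centroid at (100.00, 133.00).
top flange: A = 140 × 26 = 3640.00, centroid at (100.00, 251.00).
ΣA = 15120.00 mm²
ΣAx̄ = (5600.00)(100.00) + (5880.00)(100.00) + (3640.00)(100.00) = 1512000.00 mm³
ΣAȳ = (5600.00)(14.00) + (5880.00)(133.00) + (3640.00)(251.00) = 1774080.00 mm³
x̄ = 1512000.00 / 15120.00 = 100.00 mm
ȳ = 1774080.00 / 15120.00 = 117.33 mm

x̄ = 100.00 mm, ȳ = 117.33 mm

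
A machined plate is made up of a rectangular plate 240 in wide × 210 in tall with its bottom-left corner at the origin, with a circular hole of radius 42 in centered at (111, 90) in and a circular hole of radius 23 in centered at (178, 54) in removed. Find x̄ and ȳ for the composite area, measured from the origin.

x̄ = 118.92 in, ȳ = 108.89 in

plate: A = 240 × 210 = 50400.00, centroid at (120.00, 105.00).
hole 1: A = −π·42² = -5541.77, centroid at (111.00, 90.00).
hole 2: A = −π·23² = -1661.90, centroid at (178.00, 54.00).
ΣA = 43196.33 in²
ΣAx̄ = (50400.00)(120.00) + (-5541.77)(111.00) + (-1661.90)(178.00) = 5137044.94 in³
ΣAȳ = (50400.00)(105.00) + (-5541.77)(90.00) + (-1661.90)(54.00) = 4703498.01 in³
x̄ = 5137044.94 / 43196.33 = 118.92 in
ȳ = 4703498.01 / 43196.33 = 108.89 in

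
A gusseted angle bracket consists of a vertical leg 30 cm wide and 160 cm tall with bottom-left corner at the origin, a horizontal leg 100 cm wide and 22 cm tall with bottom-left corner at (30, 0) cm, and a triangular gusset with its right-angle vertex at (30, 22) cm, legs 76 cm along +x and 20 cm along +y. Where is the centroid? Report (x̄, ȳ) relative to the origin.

x̄ = 37.38 cm, ȳ = 55.41 cm

Part | A | x̄ᵢ | ȳᵢ | A·x̄ᵢ | A·ȳᵢ
vertical leg | 4800.00 | 15.00 | 80.00 | 72000.00 | 384000.00
horizontal leg | 2200.00 | 80.00 | 11.00 | 176000.00 | 24200.00
gusset | 760.00 | 55.33 | 28.67 | 42053.33 | 21786.67
Σ | 7760.00 |  |  | 290053.33 | 429986.67
x̄ = 290053.33 / 7760.00 = 37.38 cm
ȳ = 429986.67 / 7760.00 = 55.41 cm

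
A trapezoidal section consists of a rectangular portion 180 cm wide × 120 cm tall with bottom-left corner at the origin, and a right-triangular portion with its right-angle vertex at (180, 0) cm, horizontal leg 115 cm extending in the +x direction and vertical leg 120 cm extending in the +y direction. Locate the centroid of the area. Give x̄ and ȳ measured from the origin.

x̄ = 121.07 cm, ȳ = 55.16 cm

rectangular portion: A = 180 × 120 = 21600.00, centroid at (90.00, 60.00).
triangular portion: A = ½·115·120 = 6900.00, centroid at (218.33, 40.00).
ΣA = 28500.00 cm², ΣAx̄ = 3450500.00 cm³, ΣAȳ = 1572000.00 cm³.
x̄ = 3450500.00/28500.00 = 121.07 cm; ȳ = 1572000.00/28500.00 = 55.16 cm.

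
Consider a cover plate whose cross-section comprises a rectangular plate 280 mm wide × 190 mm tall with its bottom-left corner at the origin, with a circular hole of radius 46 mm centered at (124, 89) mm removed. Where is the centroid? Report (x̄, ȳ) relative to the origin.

Part | A | x̄ᵢ | ȳᵢ | A·x̄ᵢ | A·ȳᵢ
plate | 53200.00 | 140.00 | 95.00 | 7448000.00 | 5054000.00
hole | -6647.61 | 124.00 | 89.00 | -824303.65 | -591637.29
Σ | 46552.39 |  |  | 6623696.35 | 4462362.71
x̄ = 6623696.35 / 46552.39 = 142.28 mm
ȳ = 4462362.71 / 46552.39 = 95.86 mm

x̄ = 142.28 mm, ȳ = 95.86 mm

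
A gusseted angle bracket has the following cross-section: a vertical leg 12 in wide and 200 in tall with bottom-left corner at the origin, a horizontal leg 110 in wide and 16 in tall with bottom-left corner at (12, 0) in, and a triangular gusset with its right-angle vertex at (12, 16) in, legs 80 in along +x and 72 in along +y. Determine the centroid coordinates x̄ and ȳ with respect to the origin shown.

x̄ = 34.61 in, ȳ = 52.45 in

vertical leg: A = 12 × 200 = 2400.00, centroid at (6.00, 100.00).
horizontal leg: A = 110 × 16 = 1760.00, centroid at (67.00, 8.00).
gusset: A = ½·80·72 = 2880.00, centroid at (38.67, 40.00).
ΣA = 7040.00 in²
ΣAx̄ = (2400.00)(6.00) + (1760.00)(67.00) + (2880.00)(38.67) = 243680.00 in³
ΣAȳ = (2400.00)(100.00) + (1760.00)(8.00) + (2880.00)(40.00) = 369280.00 in³
x̄ = 243680.00 / 7040.00 = 34.61 in
ȳ = 369280.00 / 7040.00 = 52.45 in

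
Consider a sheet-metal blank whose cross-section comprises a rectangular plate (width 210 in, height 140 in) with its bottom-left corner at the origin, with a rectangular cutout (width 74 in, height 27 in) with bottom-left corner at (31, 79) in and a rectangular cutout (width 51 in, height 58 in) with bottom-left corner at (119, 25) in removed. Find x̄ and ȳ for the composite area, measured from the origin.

plate: A = 210 × 140 = 29400.00, centroid at (105.00, 70.00).
hole 1: A = −(74 × 27) = -1998.00, centroid at (68.00, 92.50).
hole 2: A = −(51 × 58) = -2958.00, centroid at (144.50, 54.00).
ΣA = 24444.00 in²
ΣAx̄ = (29400.00)(105.00) + (-1998.00)(68.00) + (-2958.00)(144.50) = 2523705.00 in³
ΣAȳ = (29400.00)(70.00) + (-1998.00)(92.50) + (-2958.00)(54.00) = 1713453.00 in³
x̄ = 2523705.00 / 24444.00 = 103.24 in
ȳ = 1713453.00 / 24444.00 = 70.10 in

x̄ = 103.24 in, ȳ = 70.10 in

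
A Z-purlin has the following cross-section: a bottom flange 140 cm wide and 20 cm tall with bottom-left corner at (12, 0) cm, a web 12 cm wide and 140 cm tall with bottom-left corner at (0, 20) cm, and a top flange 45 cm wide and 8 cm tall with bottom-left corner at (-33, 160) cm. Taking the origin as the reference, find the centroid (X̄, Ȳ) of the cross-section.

X̄ = 48.74 cm, Ȳ = 49.22 cm

Part | A | x̄ᵢ | ȳᵢ | A·x̄ᵢ | A·ȳᵢ
bottom flange | 2800.00 | 82.00 | 10.00 | 229600.00 | 28000.00
web | 1680.00 | 6.00 | 90.00 | 10080.00 | 151200.00
top flange | 360.00 | -10.50 | 164.00 | -3780.00 | 59040.00
Σ | 4840.00 |  |  | 235900.00 | 238240.00
X̄ = 235900.00 / 4840.00 = 48.74 cm
Ȳ = 238240.00 / 4840.00 = 49.22 cm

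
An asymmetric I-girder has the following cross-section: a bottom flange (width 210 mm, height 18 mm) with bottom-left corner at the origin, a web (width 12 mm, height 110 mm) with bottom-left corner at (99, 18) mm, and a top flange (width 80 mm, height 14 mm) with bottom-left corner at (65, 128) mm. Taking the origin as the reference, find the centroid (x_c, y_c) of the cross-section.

x_c = 105.00 mm, y_c = 45.27 mm

Part | A | x̄ᵢ | ȳᵢ | A·x̄ᵢ | A·ȳᵢ
bottom flange | 3780.00 | 105.00 | 9.00 | 396900.00 | 34020.00
web | 1320.00 | 105.00 | 73.00 | 138600.00 | 96360.00
top flange | 1120.00 | 105.00 | 135.00 | 117600.00 | 151200.00
Σ | 6220.00 |  |  | 653100.00 | 281580.00
x_c = 653100.00 / 6220.00 = 105.00 mm
y_c = 281580.00 / 6220.00 = 45.27 mm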